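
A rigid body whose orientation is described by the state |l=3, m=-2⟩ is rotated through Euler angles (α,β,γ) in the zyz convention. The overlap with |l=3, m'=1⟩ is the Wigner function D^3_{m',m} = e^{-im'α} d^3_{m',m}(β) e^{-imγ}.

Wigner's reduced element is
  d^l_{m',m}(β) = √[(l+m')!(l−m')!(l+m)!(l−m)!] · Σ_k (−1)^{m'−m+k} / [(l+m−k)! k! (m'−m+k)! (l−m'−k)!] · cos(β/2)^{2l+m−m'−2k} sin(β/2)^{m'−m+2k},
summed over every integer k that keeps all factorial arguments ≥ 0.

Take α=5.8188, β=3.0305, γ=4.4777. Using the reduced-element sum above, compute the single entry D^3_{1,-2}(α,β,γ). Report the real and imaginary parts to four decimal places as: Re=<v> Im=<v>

Re=-0.1731 Im=0.0009

D^3_{1,-2}(5.8188,3.0305,4.4777) = e^{-i·1·5.8188}·d^3_{1,-2}(3.0305)·e^{-i·-2·4.4777}. Compute d first:
With c≡cos(β/2)=0.055518 and s≡sin(β/2)=0.998458, N=[24·2·1·120]^{1/2}=75.894664
The bounds max(0,m−m')=0 and min(l+m,l−m')=1 give 2 terms
  k=0: (−1)^3·75.8947/(12)·0.0555^3·0.9985^3 = -0.001077
  k=1: (−1)^4·75.8947/(24)·0.0555^1·0.9985^5 = +0.174213
d^3_{1,-2}(3.0305) = -0.001077 +0.174213 = +0.173136
D = (+0.894097+0.447873i)·(+0.173136)·(-0.891850+0.452332i) = -0.173134+0.000864i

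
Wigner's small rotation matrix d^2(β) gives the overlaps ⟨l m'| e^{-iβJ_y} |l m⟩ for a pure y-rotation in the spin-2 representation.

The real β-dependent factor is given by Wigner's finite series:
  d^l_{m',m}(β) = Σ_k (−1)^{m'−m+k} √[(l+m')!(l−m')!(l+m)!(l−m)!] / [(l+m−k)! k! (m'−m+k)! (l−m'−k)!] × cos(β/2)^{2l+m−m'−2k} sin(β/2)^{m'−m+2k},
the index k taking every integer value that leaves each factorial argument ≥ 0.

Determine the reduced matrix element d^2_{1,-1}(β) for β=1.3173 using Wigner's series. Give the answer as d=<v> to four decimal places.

d^2_{1,-1}(β=1.3173) via Wigner's sum:
With c≡cos(β/2)=0.790819 and s≡sin(β/2)=0.612050, N=[6·1·1·6]^{1/2}=6.000000
The bounds max(0,m−m')=0 and min(l+m,l−m')=1 give 2 terms
  k=0: (−1)^2·6.0000/(2)·0.7908^2·0.6120^2 = +0.702828
  k=1: (−1)^3·6.0000/(6)·0.7908^0·0.6120^4 = -0.140329
d^2_{1,-1}(1.3173) = +0.702828 -0.140329 = +0.562499

d=0.5625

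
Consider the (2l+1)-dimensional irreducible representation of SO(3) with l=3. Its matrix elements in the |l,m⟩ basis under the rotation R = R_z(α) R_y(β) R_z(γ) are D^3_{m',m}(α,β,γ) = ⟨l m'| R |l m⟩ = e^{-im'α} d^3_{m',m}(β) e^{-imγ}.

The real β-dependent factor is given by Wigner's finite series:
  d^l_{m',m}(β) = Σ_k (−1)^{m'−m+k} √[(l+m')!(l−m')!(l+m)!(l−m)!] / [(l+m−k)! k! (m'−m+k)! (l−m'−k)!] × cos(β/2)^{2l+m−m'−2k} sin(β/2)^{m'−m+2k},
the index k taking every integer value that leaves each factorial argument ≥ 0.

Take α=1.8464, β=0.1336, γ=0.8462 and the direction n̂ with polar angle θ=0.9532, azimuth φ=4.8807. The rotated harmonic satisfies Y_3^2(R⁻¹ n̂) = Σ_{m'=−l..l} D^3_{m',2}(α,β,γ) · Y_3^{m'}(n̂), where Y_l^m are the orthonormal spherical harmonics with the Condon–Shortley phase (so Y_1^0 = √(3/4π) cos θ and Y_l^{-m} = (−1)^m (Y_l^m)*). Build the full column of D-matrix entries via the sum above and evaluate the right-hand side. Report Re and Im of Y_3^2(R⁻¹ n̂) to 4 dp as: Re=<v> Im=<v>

Re=-0.1170 Im=-0.3540

Need the full column D^3_{m',2} for m'=−3..3 at α=1.8464, β=0.1336, γ=0.8462.
cos(β/2)=0.997770, sin(β/2)=0.066750
d^3_{-3,2}: single k=5 term ⇒ +0.000003;  D = -0.000002-0.000002i
d^3_{-2,2}: k∈[4..5] ⇒ +0.000099 -0.000000 = +0.000099;  D = -0.000041+0.000090i
d^3_{-1,2}: k∈[3..4] ⇒ +0.001868 -0.000004 = +0.001864;  D = +0.001842+0.000286i
d^3_{0,2}: k∈[2..3] ⇒ +0.024187 -0.000108 = +0.024079;  D = -0.002921-0.023901i
d^3_{1,2}: k∈[1..2] ⇒ +0.208740 -0.001868 = +0.206871;  D = -0.190765+0.080027i
d^3_{2,2}: k∈[0..1] ⇒ +0.986693 -0.022080 = +0.964613;  D = +0.601134+0.754398i
d^3_{3,2}: single k=0 term ⇒ -0.161689;  D = -0.094260+0.131371i
Y_3^{m'}(θ=0.9532,φ=4.8807) and Σ D·Y over m':
  (-0.0000-0.0000i)·(-0.1094-0.1979i)  (-0.0000+0.0001i)·(-0.3713+0.1299i)  (+0.0018+0.0003i)·(+0.0299+0.1758i)  (-0.0029-0.0239i)·(-0.2860+0.0000i)  (-0.1908+0.0800i)·(-0.0299+0.1758i)  (+0.6011+0.7544i)·(-0.3713-0.1299i)  (-0.0943+0.1314i)·(+0.1094-0.1979i)
Y_3^2(R⁻¹ n̂) = -0.117013-0.353967i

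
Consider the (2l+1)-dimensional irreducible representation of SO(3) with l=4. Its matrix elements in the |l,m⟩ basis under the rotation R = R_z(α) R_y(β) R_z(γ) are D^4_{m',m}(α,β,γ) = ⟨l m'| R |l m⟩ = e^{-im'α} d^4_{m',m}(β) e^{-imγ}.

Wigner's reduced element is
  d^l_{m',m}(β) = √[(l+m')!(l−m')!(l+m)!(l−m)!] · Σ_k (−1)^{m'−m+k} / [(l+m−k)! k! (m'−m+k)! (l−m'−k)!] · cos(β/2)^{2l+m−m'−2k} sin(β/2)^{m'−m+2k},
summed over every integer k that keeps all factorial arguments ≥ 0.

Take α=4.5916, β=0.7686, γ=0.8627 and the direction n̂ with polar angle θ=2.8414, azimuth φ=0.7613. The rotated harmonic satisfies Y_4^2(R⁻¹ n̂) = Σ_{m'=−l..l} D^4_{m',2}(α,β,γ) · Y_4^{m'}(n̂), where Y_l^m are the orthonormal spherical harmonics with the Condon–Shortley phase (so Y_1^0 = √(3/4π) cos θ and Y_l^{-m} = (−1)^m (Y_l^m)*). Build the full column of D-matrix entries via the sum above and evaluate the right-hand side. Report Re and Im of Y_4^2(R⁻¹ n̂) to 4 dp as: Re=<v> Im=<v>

Re=0.2044 Im=-0.3227

Need the full column D^4_{m',2} for m'=−4..4 at α=4.5916, β=0.7686, γ=0.8627.
cos(β/2)=0.927061, sin(β/2)=0.374910
d^4_{-4,2}: single k=6 term ⇒ +0.012629;  D = -0.007519-0.010146i
d^4_{-3,2}: k∈[5..6] ⇒ +0.066244 -0.003611 = +0.062633;  D = +0.054448-0.030956i
d^4_{-2,2}: k∈[4..6] ⇒ +0.218894 -0.028639 +0.000390 = +0.190645;  D = +0.073570+0.175878i
d^4_{-1,2}: k∈[3..5] ⇒ +0.510316 -0.125190 +0.004095 = +0.389221;  D = -0.374554+0.105839i
d^4_{0,2}: k∈[2..4] ⇒ +0.846498 -0.369175 +0.022641 = +0.499964;  D = -0.076989-0.494001i
d^4_{1,2}: k∈[1..3] ⇒ +0.936100 -0.765473 +0.083460 = +0.254086;  D = +0.253941-0.008590i
d^4_{2,2}: k∈[0..2] ⇒ +0.545591 -1.070745 +0.218894 = -0.306260;  D = +0.026603-0.305103i
d^4_{3,2}: k∈[0..1] ⇒ -0.825562 +0.405050 = -0.420512;  D = +0.411469+0.086740i
d^4_{4,2}: single k=0 term ⇒ +0.472154;  D = +0.152351-0.446899i
Y_4^{m'}(θ=2.8414,φ=0.7613) and Σ D·Y over m':
  (-0.0075-0.0101i)·(-0.0034-0.0003i)  (+0.0544-0.0310i)·(+0.0202+0.0234i)  (+0.0736+0.1759i)·(+0.0076-0.1574i)  (-0.3746+0.1058i)·(-0.3278+0.3123i)  (-0.0770-0.4940i)·(+0.5046+0.0000i)  (+0.2539-0.0086i)·(+0.3278+0.3123i)  (+0.0266-0.3051i)·(+0.0076+0.1574i)  (+0.4115+0.0867i)·(-0.0202+0.0234i)  (+0.1524-0.4469i)·(-0.0034+0.0003i)
Y_4^2(R⁻¹ n̂) = +0.204382-0.322717i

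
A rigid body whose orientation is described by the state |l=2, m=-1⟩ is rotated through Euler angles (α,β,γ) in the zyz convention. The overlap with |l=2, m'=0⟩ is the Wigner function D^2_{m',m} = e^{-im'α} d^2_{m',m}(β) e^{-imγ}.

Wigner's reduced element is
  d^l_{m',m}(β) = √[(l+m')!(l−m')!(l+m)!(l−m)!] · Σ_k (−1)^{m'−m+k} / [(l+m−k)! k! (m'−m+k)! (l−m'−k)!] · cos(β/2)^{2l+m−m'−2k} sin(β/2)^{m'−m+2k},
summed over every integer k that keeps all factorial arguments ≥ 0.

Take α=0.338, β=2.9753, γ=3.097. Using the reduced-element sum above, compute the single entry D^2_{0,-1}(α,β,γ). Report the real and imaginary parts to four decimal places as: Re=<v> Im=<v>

Split into d^2_{0,-1}(β=2.9753) × two z-phases.
Half-angle: c=0.083051, s=0.996545. N=√(2·2·1·6)=4.898979
k: max(0,(-1)−(0))=0 … min(2+(-1),2−(0))=1
  k=0: (−1)^1·4.8990/(2)·0.0831^3·0.9965^1 = -0.001398
  k=1: (−1)^2·4.8990/(2)·0.0831^1·0.9965^3 = +0.201330
d^2_{0,-1}(2.9753) = -0.001398 +0.201330 = +0.199932
Attach z-rotation phases: D = e^{-i(0)(0.338)}·(+0.199932)·e^{-i(-1)(3.097)} = -0.199733+0.008913i

Re=-0.1997 Im=0.0089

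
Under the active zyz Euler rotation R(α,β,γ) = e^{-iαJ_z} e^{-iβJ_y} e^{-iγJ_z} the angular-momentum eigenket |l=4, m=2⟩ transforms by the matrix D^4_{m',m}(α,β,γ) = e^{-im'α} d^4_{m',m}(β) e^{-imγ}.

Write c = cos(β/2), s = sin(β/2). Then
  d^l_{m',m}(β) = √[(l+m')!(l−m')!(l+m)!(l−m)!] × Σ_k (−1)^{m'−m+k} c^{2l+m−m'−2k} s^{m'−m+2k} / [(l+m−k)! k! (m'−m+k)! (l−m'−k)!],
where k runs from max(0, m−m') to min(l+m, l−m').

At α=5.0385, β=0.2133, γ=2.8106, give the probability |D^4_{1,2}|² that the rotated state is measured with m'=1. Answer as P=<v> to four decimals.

P=0.1675

Split into d^4_{1,2}(β=0.2133) × two z-phases.
Half-angle: c=0.994318, s=0.106448. N=√(120·6·720·2)=1018.233765
k: max(0,(2)−(1))=1 … min(4+(2),4−(1))=3
  k=1: (−1)^0·1018.2338/(240)·0.9943^7·0.1064^1 = +0.433962
  k=2: (−1)^1·1018.2338/(48)·0.9943^5·0.1064^3 = -0.024868
  k=3: (−1)^2·1018.2338/(72)·0.9943^3·0.1064^5 = +0.000190
d^4_{1,2}(0.2133) = +0.433962 -0.024868 +0.000190 = +0.409284
|D^4_{1,2}|² = |d^4_{1,2}(β)|² = (+0.409284)² = 0.167513 (the z-rotation phases have unit modulus)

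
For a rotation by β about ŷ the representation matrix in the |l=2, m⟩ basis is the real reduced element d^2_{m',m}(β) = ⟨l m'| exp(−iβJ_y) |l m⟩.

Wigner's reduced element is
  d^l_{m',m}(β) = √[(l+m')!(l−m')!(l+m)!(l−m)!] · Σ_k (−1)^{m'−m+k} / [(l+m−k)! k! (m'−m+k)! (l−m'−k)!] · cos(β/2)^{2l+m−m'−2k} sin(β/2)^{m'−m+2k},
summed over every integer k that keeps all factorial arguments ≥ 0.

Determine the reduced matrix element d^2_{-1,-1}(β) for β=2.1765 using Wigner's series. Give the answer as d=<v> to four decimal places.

d=-0.4605

d^2_{-1,-1}(β=2.1765) via Wigner's sum:
With c≡cos(β/2)=0.464036 and s≡sin(β/2)=0.885816, N=[1·6·1·6]^{1/2}=6.000000
Admissible k: 0..1 (factorial args all ≥0)
  k=0: (−1)^0·6.0000/(6)·0.4640^4·0.8858^0 = +0.046367
  k=1: (−1)^1·6.0000/(2)·0.4640^2·0.8858^2 = -0.506888
d^2_{-1,-1}(2.1765) = +0.046367 -0.506888 = -0.460522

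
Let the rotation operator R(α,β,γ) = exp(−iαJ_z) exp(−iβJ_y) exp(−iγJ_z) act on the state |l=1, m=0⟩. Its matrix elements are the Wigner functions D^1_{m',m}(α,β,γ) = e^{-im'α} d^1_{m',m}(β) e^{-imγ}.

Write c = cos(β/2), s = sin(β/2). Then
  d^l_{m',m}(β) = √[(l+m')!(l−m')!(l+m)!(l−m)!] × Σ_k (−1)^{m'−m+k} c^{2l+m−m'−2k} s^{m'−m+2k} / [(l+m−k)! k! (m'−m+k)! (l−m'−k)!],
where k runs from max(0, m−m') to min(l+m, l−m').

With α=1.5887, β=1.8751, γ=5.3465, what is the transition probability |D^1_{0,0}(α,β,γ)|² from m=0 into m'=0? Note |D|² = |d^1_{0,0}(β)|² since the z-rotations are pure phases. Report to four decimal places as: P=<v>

P=0.0898

D^1_{0,0}(1.5887,1.8751,5.3465) = e^{-i·0·1.5887}·d^1_{0,0}(1.8751)·e^{-i·0·5.3465}. Compute d first:
With c≡cos(β/2)=0.591765 and s≡sin(β/2)=0.806111, N=[1·1·1·1]^{1/2}=1.000000
Admissible k: 0..1 (factorial args all ≥0)
  k=0: (−1)^0·1.0000/(1)·0.5918^2·0.8061^0 = +0.350186
  k=1: (−1)^1·1.0000/(1)·0.5918^0·0.8061^2 = -0.649814
d^1_{0,0}(1.8751) = +0.350186 -0.649814 = -0.299629
|D^1_{0,0}|² = |d^1_{0,0}(β)|² = (-0.299629)² = 0.089777 (the z-rotation phases have unit modulus)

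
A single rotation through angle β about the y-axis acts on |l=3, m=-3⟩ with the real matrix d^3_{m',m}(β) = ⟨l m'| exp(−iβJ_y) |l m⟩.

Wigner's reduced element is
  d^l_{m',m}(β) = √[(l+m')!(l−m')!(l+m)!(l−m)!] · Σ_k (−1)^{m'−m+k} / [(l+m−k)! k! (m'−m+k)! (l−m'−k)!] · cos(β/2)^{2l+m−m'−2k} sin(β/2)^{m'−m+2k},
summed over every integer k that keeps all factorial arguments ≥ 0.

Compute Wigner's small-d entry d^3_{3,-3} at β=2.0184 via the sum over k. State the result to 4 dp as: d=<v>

d^3_{3,-3}(β=2.0184) via Wigner's sum:
Half-angle: c=0.532538, s=0.846406. N=√(720·1·1·720)=720.000000
Admissible k: 0..0 (factorial args all ≥0)
  k=0: (−1)^6·720.0000/(720)·0.5325^0·0.8464^6 = +0.367682
d^3_{3,-3}(2.0184) = +0.367682

d=0.3677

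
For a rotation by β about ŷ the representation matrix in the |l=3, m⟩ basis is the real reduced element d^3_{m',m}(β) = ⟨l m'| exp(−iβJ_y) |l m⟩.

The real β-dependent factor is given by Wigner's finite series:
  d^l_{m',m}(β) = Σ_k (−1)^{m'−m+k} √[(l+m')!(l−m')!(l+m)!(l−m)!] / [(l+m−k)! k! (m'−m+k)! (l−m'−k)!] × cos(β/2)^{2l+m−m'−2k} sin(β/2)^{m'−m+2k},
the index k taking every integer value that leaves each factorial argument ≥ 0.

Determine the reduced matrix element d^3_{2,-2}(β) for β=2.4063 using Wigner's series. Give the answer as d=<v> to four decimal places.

d=-0.1705

d^3_{2,-2}(β=2.4063) via Wigner's sum:
Half-angle: c=0.359420, s=0.933176. N=√(120·1·1·120)=120.000000
k∈{0,1} keeps every argument non-negative
  k=0: (−1)^4·120.0000/(24)·0.3594^2·0.9332^4 = +0.489811
  k=1: (−1)^5·120.0000/(120)·0.3594^0·0.9332^6 = -0.660360
d^3_{2,-2}(2.4063) = +0.489811 -0.660360 = -0.170549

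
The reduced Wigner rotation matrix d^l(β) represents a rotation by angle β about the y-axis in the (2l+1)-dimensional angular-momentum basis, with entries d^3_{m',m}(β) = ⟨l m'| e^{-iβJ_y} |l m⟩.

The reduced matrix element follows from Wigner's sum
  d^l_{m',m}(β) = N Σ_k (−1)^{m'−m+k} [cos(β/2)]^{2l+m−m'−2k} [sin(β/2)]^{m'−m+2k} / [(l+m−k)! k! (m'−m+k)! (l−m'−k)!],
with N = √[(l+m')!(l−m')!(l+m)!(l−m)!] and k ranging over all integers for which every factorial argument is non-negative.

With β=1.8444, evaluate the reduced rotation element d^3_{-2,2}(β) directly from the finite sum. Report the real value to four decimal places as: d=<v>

d^3_{-2,2}(β=1.8444) via Wigner's sum:
Half-angle: c=0.604068, s=0.796932. N=√(1·120·120·1)=120.000000
Admissible k: 4..5 (factorial args all ≥0)
  k=4: (−1)^0·120.0000/(24)·0.6041^2·0.7969^4 = +0.735916
  k=5: (−1)^1·120.0000/(120)·0.6041^0·0.7969^6 = -0.256171
d^3_{-2,2}(1.8444) = +0.735916 -0.256171 = +0.479746

d=0.4797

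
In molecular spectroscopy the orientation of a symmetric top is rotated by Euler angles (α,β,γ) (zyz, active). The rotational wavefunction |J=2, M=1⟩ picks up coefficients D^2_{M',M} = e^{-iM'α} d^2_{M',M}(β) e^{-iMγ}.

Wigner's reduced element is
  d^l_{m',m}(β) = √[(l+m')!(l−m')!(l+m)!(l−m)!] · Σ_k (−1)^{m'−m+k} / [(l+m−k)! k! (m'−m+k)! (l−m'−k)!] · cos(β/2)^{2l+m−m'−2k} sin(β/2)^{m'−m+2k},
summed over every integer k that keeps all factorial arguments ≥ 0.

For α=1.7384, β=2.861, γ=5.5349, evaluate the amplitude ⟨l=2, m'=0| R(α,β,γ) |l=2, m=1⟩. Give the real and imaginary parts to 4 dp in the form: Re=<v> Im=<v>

Split into d^2_{0,1}(β=2.861) × two z-phases.
c=cos(2.861/2)=0.139837, s=sin(2.861/2)=0.990175; N=√[2·2·6·1]=4.898979
k: max(0,(1)−(0))=1 … min(2+(1),2−(0))=2
  k=1: (−1)^0·4.8990/(2)·0.1398^3·0.9902^1 = +0.006632
  k=2: (−1)^1·4.8990/(2)·0.1398^1·0.9902^3 = -0.332531
d^2_{0,1}(2.861) = +0.006632 -0.332531 = -0.325899
Phases: e^{-i·(0)·1.7384}=+1.000000+0.000000i, e^{-i·(1)·5.5349}=+0.732857+0.680383i ⇒ D=-0.238837-0.221736i

Re=-0.2388 Im=-0.2217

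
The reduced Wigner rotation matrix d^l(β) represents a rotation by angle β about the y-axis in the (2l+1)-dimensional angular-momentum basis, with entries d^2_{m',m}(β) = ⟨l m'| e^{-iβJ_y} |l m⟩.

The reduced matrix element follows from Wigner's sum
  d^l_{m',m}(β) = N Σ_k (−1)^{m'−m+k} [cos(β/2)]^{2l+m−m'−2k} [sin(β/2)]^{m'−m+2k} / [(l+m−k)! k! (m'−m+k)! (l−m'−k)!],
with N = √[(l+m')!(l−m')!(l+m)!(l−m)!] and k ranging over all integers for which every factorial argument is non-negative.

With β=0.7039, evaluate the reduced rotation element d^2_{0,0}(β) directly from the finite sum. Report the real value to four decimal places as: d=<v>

d=0.3717

d^2_{0,0}(β=0.7039) via Wigner's sum:
c=cos(0.7039/2)=0.938702, s=sin(0.7039/2)=0.344729; N=√[2·2·2·2]=4.000000
The bounds max(0,m−m')=0 and min(l+m,l−m')=2 give 3 terms
  k=0: (−1)^0·4.0000/(4)·0.9387^4·0.3447^0 = +0.776446
  k=1: (−1)^1·4.0000/(1)·0.9387^2·0.3447^2 = -0.418862
  k=2: (−1)^2·4.0000/(4)·0.9387^0·0.3447^4 = +0.014122
d^2_{0,0}(0.7039) = +0.776446 -0.418862 +0.014122 = +0.371707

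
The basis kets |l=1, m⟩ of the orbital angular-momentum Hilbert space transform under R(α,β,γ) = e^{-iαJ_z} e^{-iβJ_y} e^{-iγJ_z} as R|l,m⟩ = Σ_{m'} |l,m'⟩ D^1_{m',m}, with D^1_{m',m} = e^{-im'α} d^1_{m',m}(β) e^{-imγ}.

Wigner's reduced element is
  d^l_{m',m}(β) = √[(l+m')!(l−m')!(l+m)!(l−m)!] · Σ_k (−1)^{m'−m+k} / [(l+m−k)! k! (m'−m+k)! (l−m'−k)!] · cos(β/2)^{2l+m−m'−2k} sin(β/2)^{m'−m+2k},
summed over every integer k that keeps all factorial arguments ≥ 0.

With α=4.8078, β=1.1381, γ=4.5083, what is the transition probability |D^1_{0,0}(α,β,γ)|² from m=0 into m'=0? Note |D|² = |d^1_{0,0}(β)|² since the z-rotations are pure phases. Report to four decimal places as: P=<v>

D^1_{0,0}(4.8078,1.1381,4.5083) = e^{-i·0·4.8078}·d^1_{0,0}(1.1381)·e^{-i·0·4.5083}. Compute d first:
With c≡cos(β/2)=0.842413 and s≡sin(β/2)=0.538832, N=[1·1·1·1]^{1/2}=1.000000
Admissible k: 0..1 (factorial args all ≥0)
  k=0: (−1)^0·1.0000/(1)·0.8424^2·0.5388^0 = +0.709660
  k=1: (−1)^1·1.0000/(1)·0.8424^0·0.5388^2 = -0.290340
d^1_{0,0}(1.1381) = +0.709660 -0.290340 = +0.419320
|D^1_{0,0}|² = |d^1_{0,0}(β)|² = (+0.419320)² = 0.175829 (the z-rotation phases have unit modulus)

P=0.1758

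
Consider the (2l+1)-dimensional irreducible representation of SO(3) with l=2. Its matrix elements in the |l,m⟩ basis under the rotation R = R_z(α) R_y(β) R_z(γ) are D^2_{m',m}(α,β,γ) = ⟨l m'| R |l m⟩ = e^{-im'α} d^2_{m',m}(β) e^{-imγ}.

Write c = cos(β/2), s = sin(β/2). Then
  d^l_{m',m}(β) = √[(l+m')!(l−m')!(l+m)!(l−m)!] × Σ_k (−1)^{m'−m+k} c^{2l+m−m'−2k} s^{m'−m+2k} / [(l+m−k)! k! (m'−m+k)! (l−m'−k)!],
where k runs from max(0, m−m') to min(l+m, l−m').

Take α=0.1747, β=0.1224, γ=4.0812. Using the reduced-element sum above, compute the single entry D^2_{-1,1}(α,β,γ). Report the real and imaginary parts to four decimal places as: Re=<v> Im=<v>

Split into d^2_{-1,1}(β=0.1224) × two z-phases.
c=cos(0.1224/2)=0.998128, s=sin(0.1224/2)=0.061162; N=√[1·6·6·1]=6.000000
k: max(0,(1)−(-1))=2 … min(2+(1),2−(-1))=3
  k=2: (−1)^0·6.0000/(2)·0.9981^2·0.0612^2 = +0.011180
  k=3: (−1)^1·6.0000/(6)·0.9981^0·0.0612^4 = -0.000014
d^2_{-1,1}(0.1224) = +0.011180 -0.000014 = +0.011166
Attach z-rotation phases: D = e^{-i(-1)(0.1747)}·(+0.011166)·e^{-i(1)(4.0812)} = -0.008056+0.007732i

Re=-0.0081 Im=0.0077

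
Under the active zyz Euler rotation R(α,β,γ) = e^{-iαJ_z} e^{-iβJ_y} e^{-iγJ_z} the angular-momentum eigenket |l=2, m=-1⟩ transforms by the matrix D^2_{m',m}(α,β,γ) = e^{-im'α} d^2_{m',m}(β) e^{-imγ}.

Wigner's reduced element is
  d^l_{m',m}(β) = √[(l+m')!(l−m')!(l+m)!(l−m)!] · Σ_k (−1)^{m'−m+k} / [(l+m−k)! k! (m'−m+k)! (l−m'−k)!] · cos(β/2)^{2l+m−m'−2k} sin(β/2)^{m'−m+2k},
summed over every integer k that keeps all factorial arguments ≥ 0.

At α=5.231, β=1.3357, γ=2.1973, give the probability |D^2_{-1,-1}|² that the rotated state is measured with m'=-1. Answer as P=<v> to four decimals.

P=0.1084

First d^2_{-1,-1}(β=1.3357), then the phase factors e^{-i(-1)α} and e^{-i(-1)γ}:
With c≡cos(β/2)=0.785155 and s≡sin(β/2)=0.619299, N=[1·6·1·6]^{1/2}=6.000000
k∈{0,1} keeps every argument non-negative
  k=0: (−1)^0·6.0000/(6)·0.7852^4·0.6193^0 = +0.380033
  k=1: (−1)^1·6.0000/(2)·0.7852^2·0.6193^2 = -0.709305
d^2_{-1,-1}(1.3357) = +0.380033 -0.709305 = -0.329272
|D^2_{-1,-1}|² = |d^2_{-1,-1}(β)|² = (-0.329272)² = 0.108420 (the z-rotation phases have unit modulus)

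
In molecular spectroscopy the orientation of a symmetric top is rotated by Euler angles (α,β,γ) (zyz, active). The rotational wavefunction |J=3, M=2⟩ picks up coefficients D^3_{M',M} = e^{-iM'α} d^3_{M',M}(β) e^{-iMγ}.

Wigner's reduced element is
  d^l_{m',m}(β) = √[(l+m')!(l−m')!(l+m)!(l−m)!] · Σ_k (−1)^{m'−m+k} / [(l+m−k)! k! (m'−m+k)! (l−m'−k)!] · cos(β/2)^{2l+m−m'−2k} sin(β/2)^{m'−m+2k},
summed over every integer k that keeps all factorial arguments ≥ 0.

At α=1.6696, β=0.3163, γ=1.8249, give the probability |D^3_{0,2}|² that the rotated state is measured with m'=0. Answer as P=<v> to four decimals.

P=0.0159

Split into d^3_{0,2}(β=0.3163) × two z-phases.
Half-angle: c=0.987520, s=0.157492. N=√(6·6·120·1)=65.726707
k: max(0,(2)−(0))=2 … min(3+(2),3−(0))=3
  k=2: (−1)^0·65.7267/(12)·0.9875^4·0.1575^2 = +0.129199
  k=3: (−1)^1·65.7267/(12)·0.9875^2·0.1575^4 = -0.003286
d^3_{0,2}(0.3163) = +0.129199 -0.003286 = +0.125913
|D^3_{0,2}|² = |d^3_{0,2}(β)|² = (+0.125913)² = 0.015854 (the z-rotation phases have unit modulus)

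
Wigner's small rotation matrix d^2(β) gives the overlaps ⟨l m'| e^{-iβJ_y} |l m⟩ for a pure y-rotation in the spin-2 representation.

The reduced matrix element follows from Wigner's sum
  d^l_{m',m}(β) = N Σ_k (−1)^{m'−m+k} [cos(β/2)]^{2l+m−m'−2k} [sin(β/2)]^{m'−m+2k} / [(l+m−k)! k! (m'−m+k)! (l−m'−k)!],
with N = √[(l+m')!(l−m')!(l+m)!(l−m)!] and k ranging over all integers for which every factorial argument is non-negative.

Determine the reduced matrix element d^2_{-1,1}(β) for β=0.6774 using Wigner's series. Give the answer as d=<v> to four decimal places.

d=0.2824

d^2_{-1,1}(β=0.6774) via Wigner's sum:
c=cos(0.6774/2)=0.943187, s=sin(0.6774/2)=0.332261; N=√[1·6·6·1]=6.000000
k∈{2,3} keeps every argument non-negative
  k=2: (−1)^0·6.0000/(2)·0.9432^2·0.3323^2 = +0.294630
  k=3: (−1)^1·6.0000/(6)·0.9432^0·0.3323^4 = -0.012188
d^2_{-1,1}(0.6774) = +0.294630 -0.012188 = +0.282442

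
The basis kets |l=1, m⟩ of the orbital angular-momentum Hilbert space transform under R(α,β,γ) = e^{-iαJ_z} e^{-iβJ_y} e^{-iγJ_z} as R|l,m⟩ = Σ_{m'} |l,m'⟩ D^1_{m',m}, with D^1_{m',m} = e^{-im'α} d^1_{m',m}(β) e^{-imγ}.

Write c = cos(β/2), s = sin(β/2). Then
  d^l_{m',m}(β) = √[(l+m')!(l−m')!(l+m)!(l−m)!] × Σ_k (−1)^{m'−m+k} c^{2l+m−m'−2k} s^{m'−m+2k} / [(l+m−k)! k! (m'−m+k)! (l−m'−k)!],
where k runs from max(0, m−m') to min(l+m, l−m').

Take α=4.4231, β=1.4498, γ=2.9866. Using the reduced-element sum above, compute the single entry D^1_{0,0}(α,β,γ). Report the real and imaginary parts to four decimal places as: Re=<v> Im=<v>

D^1_{0,0}(4.4231,1.4498,2.9866) = e^{-i·0·4.4231}·d^1_{0,0}(1.4498)·e^{-i·0·2.9866}. Compute d first:
c=cos(1.4498/2)=0.748566, s=sin(1.4498/2)=0.663061; N=√[1·1·1·1]=1.000000
The bounds max(0,m−m')=0 and min(l+m,l−m')=1 give 2 terms
  k=0: (−1)^0·1.0000/(1)·0.7486^2·0.6631^0 = +0.560351
  k=1: (−1)^1·1.0000/(1)·0.7486^0·0.6631^2 = -0.439649
d^1_{0,0}(1.4498) = +0.560351 -0.439649 = +0.120701
Phases: e^{-i·(0)·4.4231}=+1.000000+0.000000i, e^{-i·(0)·2.9866}=+1.000000+0.000000i ⇒ D=+0.120701+0.000000i

Re=0.1207 Im=0.0000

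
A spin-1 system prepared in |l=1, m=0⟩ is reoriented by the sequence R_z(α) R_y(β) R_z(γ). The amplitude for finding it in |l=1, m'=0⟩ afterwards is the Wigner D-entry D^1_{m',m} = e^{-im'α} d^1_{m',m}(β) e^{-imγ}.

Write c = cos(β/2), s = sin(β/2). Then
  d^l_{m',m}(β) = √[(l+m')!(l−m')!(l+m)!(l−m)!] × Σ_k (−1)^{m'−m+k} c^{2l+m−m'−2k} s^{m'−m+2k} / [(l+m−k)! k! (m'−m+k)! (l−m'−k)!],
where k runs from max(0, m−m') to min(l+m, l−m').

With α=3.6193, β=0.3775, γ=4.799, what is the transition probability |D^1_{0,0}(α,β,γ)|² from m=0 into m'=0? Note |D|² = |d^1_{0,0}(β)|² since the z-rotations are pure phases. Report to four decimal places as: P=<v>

D^1_{0,0}(3.6193,0.3775,4.799) = e^{-i·0·3.6193}·d^1_{0,0}(0.3775)·e^{-i·0·4.799}. Compute d first:
Half-angle: c=0.982240, s=0.187631. N=√(1·1·1·1)=1.000000
k: max(0,(0)−(0))=0 … min(1+(0),1−(0))=1
  k=0: (−1)^0·1.0000/(1)·0.9822^2·0.1876^0 = +0.964795
  k=1: (−1)^1·1.0000/(1)·0.9822^0·0.1876^2 = -0.035205
d^1_{0,0}(0.3775) = +0.964795 -0.035205 = +0.929589
|D^1_{0,0}|² = |d^1_{0,0}(β)|² = (+0.929589)² = 0.864136 (the z-rotation phases have unit modulus)

P=0.8641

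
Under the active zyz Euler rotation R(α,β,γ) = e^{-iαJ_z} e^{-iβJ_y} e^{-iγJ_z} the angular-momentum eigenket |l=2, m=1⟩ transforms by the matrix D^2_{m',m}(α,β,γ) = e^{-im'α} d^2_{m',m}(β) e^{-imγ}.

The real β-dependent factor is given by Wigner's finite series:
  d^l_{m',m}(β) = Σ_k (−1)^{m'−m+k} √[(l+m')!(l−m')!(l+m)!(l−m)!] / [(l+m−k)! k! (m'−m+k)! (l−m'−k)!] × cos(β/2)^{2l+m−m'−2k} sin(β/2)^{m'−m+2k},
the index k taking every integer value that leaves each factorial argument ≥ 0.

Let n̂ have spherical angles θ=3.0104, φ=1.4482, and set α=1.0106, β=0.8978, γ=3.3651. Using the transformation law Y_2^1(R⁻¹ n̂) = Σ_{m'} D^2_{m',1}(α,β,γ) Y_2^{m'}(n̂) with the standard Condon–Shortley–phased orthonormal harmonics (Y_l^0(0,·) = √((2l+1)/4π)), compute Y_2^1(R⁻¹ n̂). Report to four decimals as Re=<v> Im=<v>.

Need the full column D^2_{m',1} for m'=−2..2 at α=1.0106, β=0.8978, γ=3.3651.
cos(β/2)=0.900925, sin(β/2)=0.433975
d^2_{-2,1}: single k=3 term ⇒ +0.147269;  D = +0.033129-0.143495i
d^2_{-1,1}: k∈[2..3] ⇒ +0.458593 -0.035470 = +0.423123;  D = -0.298686-0.299700i
d^2_{0,1}: k∈[1..2] ⇒ +0.777331 -0.180367 = +0.596964;  D = -0.582115+0.132318i
d^2_{1,1}: k∈[0..1] ⇒ +0.658802 -0.458593 = +0.200208;  D = -0.066142+0.188967i
d^2_{2,1}: single k=0 term ⇒ -0.634688;  D = -0.396075-0.495937i
Y_2^{m'}(θ=3.0104,φ=1.4482) and Σ D·Y over m':
  (+0.0331-0.1435i)·(-0.0064-0.0016i)  (-0.2987-0.2997i)·(-0.0123+0.0994i)  (-0.5821+0.1323i)·(+0.6146+0.0000i)  (-0.0661+0.1890i)·(+0.0123+0.0994i)  (-0.3961-0.4959i)·(-0.0064+0.0016i)
Y_2^1(R⁻¹ n̂) = -0.341009+0.054441i

Re=-0.3410 Im=0.0544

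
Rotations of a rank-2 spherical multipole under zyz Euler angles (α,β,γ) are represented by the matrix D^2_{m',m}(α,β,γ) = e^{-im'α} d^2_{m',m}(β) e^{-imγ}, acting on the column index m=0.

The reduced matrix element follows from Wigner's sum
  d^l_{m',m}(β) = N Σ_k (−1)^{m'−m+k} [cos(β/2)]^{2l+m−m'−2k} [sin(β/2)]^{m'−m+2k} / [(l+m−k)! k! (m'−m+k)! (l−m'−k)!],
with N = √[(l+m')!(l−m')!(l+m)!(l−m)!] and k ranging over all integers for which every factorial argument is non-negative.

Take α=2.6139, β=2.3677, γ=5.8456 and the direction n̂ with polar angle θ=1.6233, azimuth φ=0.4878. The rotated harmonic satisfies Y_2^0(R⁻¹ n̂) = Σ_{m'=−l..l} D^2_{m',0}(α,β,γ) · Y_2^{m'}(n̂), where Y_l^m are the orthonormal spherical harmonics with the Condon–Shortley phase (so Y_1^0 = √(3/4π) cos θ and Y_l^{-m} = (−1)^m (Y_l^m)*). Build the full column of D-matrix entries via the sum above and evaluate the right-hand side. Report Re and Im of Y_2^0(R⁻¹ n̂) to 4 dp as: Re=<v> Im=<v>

Re=-0.2121 Im=0.0000

Need the full column D^2_{m',0} for m'=−2..2 at α=2.6139, β=2.3677, γ=5.8456.
cos(β/2)=0.377362, sin(β/2)=0.926066
d^2_{-2,0}: single k=2 term ⇒ +0.299141;  D = +0.147444-0.260280i
d^2_{-1,0}: k∈[1..2] ⇒ +0.121897 -0.734107 = -0.612210;  D = +0.528932-0.308273i
d^2_{0,0}: k∈[0..2] ⇒ +0.020278 -0.488496 +0.735474 = +0.267257;  D = +0.267257+0.000000i
d^2_{1,0}: k∈[0..1] ⇒ -0.121897 +0.734107 = +0.612210;  D = -0.528932-0.308273i
d^2_{2,0}: single k=0 term ⇒ +0.299141;  D = +0.147444+0.260280i
Y_2^{m'}(θ=1.6233,φ=0.4878) and Σ D·Y over m':
  (+0.1474-0.2603i)·(+0.2160-0.3190i)  (+0.5289-0.3083i)·(-0.0358+0.0190i)  (+0.2673+0.0000i)·(-0.3128+0.0000i)  (-0.5289-0.3083i)·(+0.0358+0.0190i)  (+0.1474+0.2603i)·(+0.2160+0.3190i)
Y_2^0(R⁻¹ n̂) = -0.212083+0.000000i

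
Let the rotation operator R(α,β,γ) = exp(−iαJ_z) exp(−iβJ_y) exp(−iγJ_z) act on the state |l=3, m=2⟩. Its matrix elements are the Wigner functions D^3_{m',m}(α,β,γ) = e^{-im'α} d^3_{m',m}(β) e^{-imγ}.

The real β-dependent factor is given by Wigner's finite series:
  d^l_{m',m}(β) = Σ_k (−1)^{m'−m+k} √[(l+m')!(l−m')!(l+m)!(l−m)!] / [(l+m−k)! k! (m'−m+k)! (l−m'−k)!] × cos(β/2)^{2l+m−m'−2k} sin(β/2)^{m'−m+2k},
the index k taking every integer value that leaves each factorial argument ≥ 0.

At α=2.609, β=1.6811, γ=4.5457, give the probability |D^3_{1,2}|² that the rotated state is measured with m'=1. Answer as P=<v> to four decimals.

P=0.2163

First d^3_{1,2}(β=1.6811), then the phase factors e^{-i(1)α} and e^{-i(2)γ}:
With c≡cos(β/2)=0.667053 and s≡sin(β/2)=0.745010, N=[24·2·120·1]^{1/2}=75.894664
k∈{1,2} keeps every argument non-negative
  k=1: (−1)^0·75.8947/(24)·0.6671^5·0.7450^1 = +0.311146
  k=2: (−1)^1·75.8947/(12)·0.6671^3·0.7450^3 = -0.776243
d^3_{1,2}(1.6811) = +0.311146 -0.776243 = -0.465097
|D^3_{1,2}|² = |d^3_{1,2}(β)|² = (-0.465097)² = 0.216315 (the z-rotation phases have unit modulus)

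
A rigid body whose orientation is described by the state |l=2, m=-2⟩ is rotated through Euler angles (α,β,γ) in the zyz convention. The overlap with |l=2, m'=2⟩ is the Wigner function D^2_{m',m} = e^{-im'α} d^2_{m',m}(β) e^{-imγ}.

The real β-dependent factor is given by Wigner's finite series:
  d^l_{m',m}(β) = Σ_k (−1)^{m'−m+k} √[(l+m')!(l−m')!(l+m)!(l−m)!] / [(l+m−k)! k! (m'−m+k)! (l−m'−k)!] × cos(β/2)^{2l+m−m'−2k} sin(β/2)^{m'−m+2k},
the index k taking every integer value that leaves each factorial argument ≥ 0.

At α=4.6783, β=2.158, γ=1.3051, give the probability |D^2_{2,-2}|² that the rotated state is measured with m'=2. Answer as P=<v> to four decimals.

First d^2_{2,-2}(β=2.158), then the phase factors e^{-i(2)α} and e^{-i(-2)γ}:
Half-angle: c=0.472210, s=0.881486. N=√(24·1·1·24)=24.000000
Admissible k: 0..0 (factorial args all ≥0)
  k=0: (−1)^4·24.0000/(24)·0.4722^0·0.8815^4 = +0.603756
d^2_{2,-2}(2.158) = +0.603756
|D^2_{2,-2}|² = |d^2_{2,-2}(β)|² = (+0.603756)² = 0.364522 (the z-rotation phases have unit modulus)

P=0.3645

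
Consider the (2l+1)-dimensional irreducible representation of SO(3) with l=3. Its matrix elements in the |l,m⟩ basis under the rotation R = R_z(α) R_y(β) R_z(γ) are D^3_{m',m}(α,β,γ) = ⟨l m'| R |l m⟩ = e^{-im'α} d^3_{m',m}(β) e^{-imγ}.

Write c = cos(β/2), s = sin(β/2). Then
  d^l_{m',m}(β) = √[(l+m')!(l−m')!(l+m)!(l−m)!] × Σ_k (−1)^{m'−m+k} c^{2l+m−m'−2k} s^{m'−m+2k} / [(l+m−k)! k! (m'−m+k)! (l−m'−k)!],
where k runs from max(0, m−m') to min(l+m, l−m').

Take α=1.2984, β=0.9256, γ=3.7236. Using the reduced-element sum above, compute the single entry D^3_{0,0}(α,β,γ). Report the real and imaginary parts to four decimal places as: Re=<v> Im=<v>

Re=-0.3584 Im=0.0000

First d^3_{0,0}(β=0.9256), then the phase factors e^{-i(0)α} and e^{-i(0)γ}:
With c≡cos(β/2)=0.894806 and s≡sin(β/2)=0.446455, N=[6·6·6·6]^{1/2}=36.000000
The bounds max(0,m−m')=0 and min(l+m,l−m')=3 give 4 terms
  k=0: (−1)^0·36.0000/(36)·0.8948^6·0.4465^0 = +0.513302
  k=1: (−1)^1·36.0000/(4)·0.8948^4·0.4465^2 = -1.150043
  k=2: (−1)^2·36.0000/(4)·0.8948^2·0.4465^4 = +0.286294
  k=3: (−1)^3·36.0000/(36)·0.8948^0·0.4465^6 = -0.007919
d^3_{0,0}(0.9256) = +0.513302 -1.150043 +0.286294 -0.007919 = -0.358365
Attach z-rotation phases: D = e^{-i(0)(1.2984)}·(-0.358365)·e^{-i(0)(3.7236)} = -0.358365+0.000000i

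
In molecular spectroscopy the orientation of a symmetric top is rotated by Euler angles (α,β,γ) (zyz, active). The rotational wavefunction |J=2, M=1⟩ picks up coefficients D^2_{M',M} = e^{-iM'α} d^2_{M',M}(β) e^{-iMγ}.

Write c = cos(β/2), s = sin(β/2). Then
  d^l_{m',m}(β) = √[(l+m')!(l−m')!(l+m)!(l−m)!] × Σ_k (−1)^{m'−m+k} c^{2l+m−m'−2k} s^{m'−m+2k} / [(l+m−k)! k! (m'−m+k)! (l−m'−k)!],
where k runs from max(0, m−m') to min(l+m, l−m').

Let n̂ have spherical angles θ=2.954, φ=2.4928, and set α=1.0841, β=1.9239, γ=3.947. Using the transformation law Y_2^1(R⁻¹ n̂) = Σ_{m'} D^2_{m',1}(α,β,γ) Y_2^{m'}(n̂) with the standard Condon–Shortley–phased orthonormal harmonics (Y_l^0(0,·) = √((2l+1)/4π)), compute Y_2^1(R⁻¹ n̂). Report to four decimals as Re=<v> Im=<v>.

Need the full column D^2_{m',1} for m'=−2..2 at α=1.0841, β=1.9239, γ=3.947.
cos(β/2)=0.571921, sin(β/2)=0.820308
d^2_{-2,1}: single k=3 term ⇒ +0.631390;  D = -0.130387-0.617781i
d^2_{-1,1}: k∈[2..3] ⇒ +0.660311 -0.452802 = +0.207508;  D = -0.199502-0.057085i
d^2_{0,1}: k∈[1..2] ⇒ +0.375891 -0.773292 = -0.397401;  D = +0.275326-0.286571i
d^2_{1,1}: k∈[0..1] ⇒ +0.106991 -0.660311 = -0.553320;  D = -0.173379-0.525455i
d^2_{2,1}: single k=0 term ⇒ -0.306914;  D = -0.302594-0.051315i
Y_2^{m'}(θ=2.954,φ=2.4928) and Σ D·Y over m':
  (-0.1304-0.6178i)·(+0.0036+0.0129i)  (-0.1995-0.0571i)·(+0.1128+0.0855i)  (+0.2753-0.2866i)·(+0.5979+0.0000i)  (-0.1734-0.5255i)·(-0.1128+0.0855i)  (-0.3026-0.0513i)·(+0.0036-0.0129i)
Y_2^1(R⁻¹ n̂) = +0.217246-0.150596i

Re=0.2172 Im=-0.1506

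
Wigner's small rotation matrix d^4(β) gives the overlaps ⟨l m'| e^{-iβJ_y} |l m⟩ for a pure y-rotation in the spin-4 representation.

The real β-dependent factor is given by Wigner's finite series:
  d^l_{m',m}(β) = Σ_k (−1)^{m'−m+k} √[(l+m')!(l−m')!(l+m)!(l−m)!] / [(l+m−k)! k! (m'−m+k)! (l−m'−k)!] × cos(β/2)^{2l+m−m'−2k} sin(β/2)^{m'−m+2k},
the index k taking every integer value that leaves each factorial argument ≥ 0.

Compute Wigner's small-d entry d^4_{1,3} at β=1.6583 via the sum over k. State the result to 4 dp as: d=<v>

d^4_{1,3}(β=1.6583) via Wigner's sum:
With c≡cos(β/2)=0.675503 and s≡sin(β/2)=0.737357, N=[120·6·5040·1]^{1/2}=1904.940944
The bounds max(0,m−m')=2 and min(l+m,l−m')=3 give 2 terms
  k=2: (−1)^0·1904.9409/(240)·0.6755^6·0.7374^2 = +0.410005
  k=3: (−1)^1·1904.9409/(144)·0.6755^4·0.7374^4 = -0.814216
d^4_{1,3}(1.6583) = +0.410005 -0.814216 = -0.404211

d=-0.4042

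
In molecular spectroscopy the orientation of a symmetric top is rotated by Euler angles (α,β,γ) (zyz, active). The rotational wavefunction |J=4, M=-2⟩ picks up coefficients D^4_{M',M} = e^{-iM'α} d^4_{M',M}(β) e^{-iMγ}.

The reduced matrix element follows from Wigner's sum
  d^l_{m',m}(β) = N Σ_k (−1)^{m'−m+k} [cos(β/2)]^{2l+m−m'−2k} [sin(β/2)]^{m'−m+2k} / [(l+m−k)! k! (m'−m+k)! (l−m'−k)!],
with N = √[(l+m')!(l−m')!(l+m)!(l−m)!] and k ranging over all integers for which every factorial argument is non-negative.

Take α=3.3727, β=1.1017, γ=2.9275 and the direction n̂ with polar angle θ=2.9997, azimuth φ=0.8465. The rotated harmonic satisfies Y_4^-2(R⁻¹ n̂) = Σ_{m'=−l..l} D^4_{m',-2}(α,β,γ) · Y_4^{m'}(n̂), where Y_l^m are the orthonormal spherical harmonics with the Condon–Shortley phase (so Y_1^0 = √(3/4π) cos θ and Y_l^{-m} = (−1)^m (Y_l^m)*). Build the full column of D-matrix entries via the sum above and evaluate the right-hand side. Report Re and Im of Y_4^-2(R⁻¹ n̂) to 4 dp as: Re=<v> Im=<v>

Re=0.2545 Im=-0.0602

Need the full column D^4_{m',-2} for m'=−4..4 at α=3.3727, β=1.1017, γ=2.9275.
cos(β/2)=0.852080, sin(β/2)=0.523412
d^4_{-4,-2}: single k=2 term ⇒ +0.554815;  D = +0.487891+0.264162i
d^4_{-3,-2}: k∈[1..2] ⇒ +0.638660 -0.722965 = -0.084305;  D = +0.081359+0.022091i
d^4_{-2,-2}: k∈[0..2] ⇒ +0.277871 -1.258201 +0.593453 = -0.386878;  D = -0.386654-0.013163i
d^4_{-1,-2}: k∈[0..2] ⇒ -0.724172 +1.366275 -0.343695 = +0.298408;  D = -0.292632+0.058430i
d^4_{0,-2}: k∈[0..2] ⇒ +0.994695 -1.000887 +0.141626 = +0.135434;  D = +0.123207-0.056235i
d^4_{1,-2}: k∈[0..2] ⇒ -0.910850 +0.515542 -0.038906 = -0.434214;  D = +0.343214-0.265981i
d^4_{2,-2}: k∈[0..2] ⇒ +0.593453 -0.179144 +0.005633 = +0.419942;  D = +0.264186-0.326431i
d^4_{3,-2}: k∈[0..1] ⇒ -0.272799 +0.034312 = -0.238487;  D = +0.103581-0.214819i
d^4_{4,-2}: single k=0 term ⇒ +0.078995;  D = +0.017099-0.077122i
Y_4^{m'}(θ=2.9997,φ=0.8465) and Σ D·Y over m':
  (+0.4879+0.2642i)·(-0.0002+0.0000i)  (+0.0814+0.0221i)·(+0.0029+0.0020i)  (-0.3867-0.0132i)·(-0.0048-0.0389i)  (-0.2926+0.0584i)·(-0.1694+0.1915i)  (+0.1232-0.0562i)·(+0.7631+0.0000i)  (+0.3432-0.2660i)·(+0.1694+0.1915i)  (+0.2642-0.3264i)·(-0.0048+0.0389i)  (+0.1036-0.2148i)·(-0.0029+0.0020i)  (+0.0171-0.0771i)·(-0.0002-0.0000i)
Y_4^-2(R⁻¹ n̂) = +0.254466-0.060197i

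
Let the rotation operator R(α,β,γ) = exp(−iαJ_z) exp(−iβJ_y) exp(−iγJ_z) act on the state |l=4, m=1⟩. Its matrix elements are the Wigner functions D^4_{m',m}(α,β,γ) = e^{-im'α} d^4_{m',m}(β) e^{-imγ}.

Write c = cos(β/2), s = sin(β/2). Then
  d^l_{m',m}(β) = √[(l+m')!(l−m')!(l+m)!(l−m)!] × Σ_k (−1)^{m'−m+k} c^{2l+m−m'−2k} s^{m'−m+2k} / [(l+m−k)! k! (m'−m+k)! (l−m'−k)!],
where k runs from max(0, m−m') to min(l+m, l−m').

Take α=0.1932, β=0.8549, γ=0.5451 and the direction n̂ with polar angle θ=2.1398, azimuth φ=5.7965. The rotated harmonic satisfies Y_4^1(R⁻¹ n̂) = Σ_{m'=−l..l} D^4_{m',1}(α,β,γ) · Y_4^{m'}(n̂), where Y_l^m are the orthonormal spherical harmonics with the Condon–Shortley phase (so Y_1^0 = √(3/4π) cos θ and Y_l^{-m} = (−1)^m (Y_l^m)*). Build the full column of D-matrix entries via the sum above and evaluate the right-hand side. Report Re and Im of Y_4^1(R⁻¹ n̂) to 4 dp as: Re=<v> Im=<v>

Re=0.0839 Im=-0.1688

Need the full column D^4_{m',1} for m'=−4..4 at α=0.1932, β=0.8549, γ=0.5451.
cos(β/2)=0.910026, sin(β/2)=0.414552
d^4_{-4,1}: single k=5 term ⇒ +0.069048;  D = +0.067265+0.015587i
d^4_{-3,1}: k∈[4..5] ⇒ +0.267947 -0.033362 = +0.234585;  D = +0.234445+0.008092i
d^4_{-2,1}: k∈[3..5] ⇒ +0.628810 -0.195731 +0.008123 = +0.441202;  D = +0.435658-0.069725i
d^4_{-1,1}: k∈[2..5] ⇒ +0.976067 -0.607646 +0.063048 -0.000872 = +0.430596;  D = +0.404209-0.148419i
d^4_{0,1}: k∈[1..4] ⇒ +0.958230 -1.193083 +0.247583 -0.008563 = +0.004167;  D = +0.003563-0.002160i
d^4_{1,1}: k∈[0..3] ⇒ +0.470359 -1.464100 +0.607646 -0.042032 = -0.428127;  D = -0.316648+0.288143i
d^4_{2,1}: k∈[0..2] ⇒ -0.909056 +0.943215 -0.130488 = -0.096329;  D = -0.057473+0.077306i
d^4_{3,1}: k∈[0..1] ⇒ +0.774729 -0.267947 = +0.506782;  D = +0.218650-0.457188i
d^4_{4,1}: single k=0 term ⇒ -0.332735;  D = -0.083253+0.322151i
Y_4^{m'}(θ=2.1398,φ=5.7965) and Σ D·Y over m':
  (+0.0673+0.0156i)·(-0.0818+0.2073i)  (+0.2344+0.0081i)·(-0.0446-0.4007i)  (+0.4357-0.0697i)·(+0.1378+0.2026i)  (+0.4042-0.1484i)·(+0.1837+0.0972i)  (+0.0036-0.0022i)·(-0.2919+0.0000i)  (-0.3166+0.2881i)·(-0.1837+0.0972i)  (-0.0575+0.0773i)·(+0.1378-0.2026i)  (+0.2186-0.4572i)·(+0.0446-0.4007i)  (-0.0833+0.3222i)·(-0.0818-0.2073i)
Y_4^1(R⁻¹ n̂) = +0.083915-0.168849i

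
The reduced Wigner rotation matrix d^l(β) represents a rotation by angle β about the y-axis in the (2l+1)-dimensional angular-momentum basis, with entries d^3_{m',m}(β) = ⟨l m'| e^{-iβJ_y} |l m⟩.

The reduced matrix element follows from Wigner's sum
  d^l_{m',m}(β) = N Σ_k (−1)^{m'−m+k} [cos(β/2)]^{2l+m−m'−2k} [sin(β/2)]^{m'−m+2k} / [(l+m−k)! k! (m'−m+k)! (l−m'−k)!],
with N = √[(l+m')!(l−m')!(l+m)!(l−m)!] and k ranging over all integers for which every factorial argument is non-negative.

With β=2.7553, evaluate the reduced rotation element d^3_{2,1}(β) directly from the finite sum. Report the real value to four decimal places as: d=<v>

d=0.0415

d^3_{2,1}(β=2.7553) via Wigner's sum:
With c≡cos(β/2)=0.191948 and s≡sin(β/2)=0.981405, N=[120·1·24·2]^{1/2}=75.894664
k∈{0,1} keeps every argument non-negative
  k=0: (−1)^1·75.8947/(24)·0.1919^5·0.9814^1 = -0.000809
  k=1: (−1)^2·75.8947/(12)·0.1919^3·0.9814^3 = +0.042279
d^3_{2,1}(2.7553) = -0.000809 +0.042279 = +0.041470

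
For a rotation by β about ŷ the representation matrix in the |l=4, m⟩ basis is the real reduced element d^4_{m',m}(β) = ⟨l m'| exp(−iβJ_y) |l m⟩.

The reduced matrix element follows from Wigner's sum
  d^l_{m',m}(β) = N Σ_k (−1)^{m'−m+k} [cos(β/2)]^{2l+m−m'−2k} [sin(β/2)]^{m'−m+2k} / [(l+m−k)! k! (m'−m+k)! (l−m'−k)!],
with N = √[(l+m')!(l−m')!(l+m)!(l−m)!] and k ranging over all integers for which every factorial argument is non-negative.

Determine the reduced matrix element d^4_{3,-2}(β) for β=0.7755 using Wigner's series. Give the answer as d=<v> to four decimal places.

d^4_{3,-2}(β=0.7755) via Wigner's sum:
With c≡cos(β/2)=0.925762 and s≡sin(β/2)=0.378106, N=[5040·1·2·720]^{1/2}=2693.993318
k∈{0,1} keeps every argument non-negative
  k=0: (−1)^5·2693.9933/(240)·0.9258^3·0.3781^5 = -0.068826
  k=1: (−1)^6·2693.9933/(720)·0.9258^1·0.3781^7 = +0.003827
d^4_{3,-2}(0.7755) = -0.068826 +0.003827 = -0.064999

d=-0.0650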